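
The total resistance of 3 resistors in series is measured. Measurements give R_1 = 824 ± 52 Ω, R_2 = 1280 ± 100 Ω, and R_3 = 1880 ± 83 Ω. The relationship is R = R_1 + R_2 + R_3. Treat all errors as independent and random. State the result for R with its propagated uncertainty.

3980 ± 140 Ω

Absolute uncertainties add in quadrature for a linear combination:
  (δR_1)² = 2700;  (δR_2)² = 10000;  (δR_3)² = 6890
δR = √(19600) = 140 Ω
R = 3980 Ω.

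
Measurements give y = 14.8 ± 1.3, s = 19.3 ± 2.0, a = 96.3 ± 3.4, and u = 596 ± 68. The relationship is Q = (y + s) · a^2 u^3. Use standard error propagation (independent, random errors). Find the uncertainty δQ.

2.39e+13

Let w = y + s = 34.1. δw = √(δy² + δs²) = √(1.69 + 4.00) = 2.39, so δw/w = 0.0700.
Q is then a monomial in w, a, u:
δQ/Q = √((δw/w)² + (2·δa/a)² + (3·δu/u)²) = √(0.00489 + 0.00499 + 0.117) = 0.356
Q = 6.69e+13, so δQ = 0.356 × 6.69e+13 = 2.39e+13.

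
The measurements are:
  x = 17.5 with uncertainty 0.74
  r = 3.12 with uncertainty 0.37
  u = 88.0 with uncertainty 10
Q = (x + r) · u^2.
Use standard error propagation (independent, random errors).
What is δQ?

Let w = x + r = 20.6. δw = √(δx² + δr²) = √(0.548 + 0.137) = 0.827, so δw/w = 0.0401.
Q is then a monomial in w, u:
δQ/Q = √((δw/w)² + (2·δu/u)²) = √(0.00161 + 0.0517) = 0.231
Q = 1.6e+05, so δQ = 0.231 × 1.6e+05 = 36900.

36900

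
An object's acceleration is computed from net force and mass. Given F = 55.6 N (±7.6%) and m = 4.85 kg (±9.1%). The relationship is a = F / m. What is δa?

1.36 m/s^2

For a monomial a ∝ F, m^-1, fractional errors add in quadrature:
  (1·δF/F)² = (1×0.0760)² = 0.00578;  (-1·δm/m)² = (-1×0.0910)² = 0.00828
δa/a = √(0.0141) = 0.119
a = 11.5 m/s^2, so δa = 0.119 × 11.5 = 1.36 m/s^2.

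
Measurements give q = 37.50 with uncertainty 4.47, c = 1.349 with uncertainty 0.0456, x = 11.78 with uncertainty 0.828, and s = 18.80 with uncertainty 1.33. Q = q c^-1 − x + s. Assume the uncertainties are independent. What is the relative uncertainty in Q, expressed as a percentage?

Let p = q·c^-1 = 27.80. δp/p = √((1·δq/q)² + (-1·δc/c)²) = √(0.0142 + 0.00114) = 0.124, so δp = 3.44.
Q = p − x + s: δQ = √(δp² + δx² + δs²) = √(11.9 + 0.686 + 1.77) = 3.78
Q = 34.82, so δQ/Q = 3.78/34.82 = 0.109.

10.9%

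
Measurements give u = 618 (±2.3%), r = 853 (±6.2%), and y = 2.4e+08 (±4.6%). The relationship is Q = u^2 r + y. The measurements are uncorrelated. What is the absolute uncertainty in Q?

2.75e+07

Let p = u^2·r = 3.26e+08. δp/p = √((2·δu/u)² + (1·δr/r)²) = √(0.00212 + 0.00384) = 0.0772, so δp = 2.52e+07.
Q = p + y: δQ = √(δp² + δy²) = √(6.33e+14 + 1.22e+14) = 2.75e+07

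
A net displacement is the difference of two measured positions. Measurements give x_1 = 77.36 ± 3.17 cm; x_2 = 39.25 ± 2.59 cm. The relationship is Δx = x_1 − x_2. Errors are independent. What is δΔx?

Absolute uncertainties add in quadrature for a linear combination:
  (δx_1)² = 10.0;  (δx_2)² = 6.71
δΔx = √(16.8) = 4.09 cm

4.09 cm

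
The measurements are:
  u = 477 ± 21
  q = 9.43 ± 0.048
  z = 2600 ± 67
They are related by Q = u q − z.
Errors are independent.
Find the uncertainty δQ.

Let p = u·q = 4500. δp/p = √((1·δu/u)² + (1·δq/q)²) = √(0.00194 + 2.59e-05) = 0.0443, so δp = 199.
Q = p − z: δQ = √(δp² + δz²) = √(39700 + 4490) = 210

210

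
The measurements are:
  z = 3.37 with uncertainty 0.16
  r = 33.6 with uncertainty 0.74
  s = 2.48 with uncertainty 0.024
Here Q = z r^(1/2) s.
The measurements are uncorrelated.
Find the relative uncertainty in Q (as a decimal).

0.0497

For a monomial Q ∝ z, r^(1/2), s, fractional errors add in quadrature:
  (1·δz/z)² = (1×0.0475)² = 0.00225;  (½·δr/r)² = (0.5×0.0220)² = 0.000121;  (1·δs/s)² = (1×0.00968)² = 9.37e-05
δQ/Q = √(0.00247) = 0.0497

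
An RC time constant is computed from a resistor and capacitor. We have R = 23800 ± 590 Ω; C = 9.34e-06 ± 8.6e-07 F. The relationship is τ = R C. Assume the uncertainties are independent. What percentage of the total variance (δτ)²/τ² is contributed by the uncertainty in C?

(δτ/τ)² = (1·δR/R)² + (1·δC/C)²
  R term: (1×0.0248)² = 0.000615
  C term: (1×0.0921)² = 0.00848
Total = 0.00909. Share from C = 0.00848/0.00909 = 0.932.

93.2%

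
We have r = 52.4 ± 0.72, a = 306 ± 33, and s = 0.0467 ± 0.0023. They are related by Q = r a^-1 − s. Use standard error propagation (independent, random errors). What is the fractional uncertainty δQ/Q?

Let p = r·a^-1 = 0.171. δp/p = √((1·δr/r)² + (-1·δa/a)²) = √(0.000189 + 0.0116) = 0.109, so δp = 0.0186.
Q = p − s: δQ = √(δp² + δs²) = √(0.000347 + 5.29e-06) = 0.0188
Q = 0.125, so δQ/Q = 0.0188/0.125 = 0.151.

0.151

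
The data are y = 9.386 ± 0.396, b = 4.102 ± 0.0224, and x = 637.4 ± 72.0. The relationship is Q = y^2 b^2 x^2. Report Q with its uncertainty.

(6.022 ± 1.45) × 10^8

Products/powers → add relative errors in quadrature, weighted by exponent:
  (2·δy/y)² = (2×0.0422)² = 0.00712;  (2·δb/b)² = (2×0.00546)² = 0.000119;  (2·δx/x)² = (2×0.113)² = 0.0510
δQ/Q = √(0.0583) = 0.241
Q = 6.022e+08, so δQ = 0.241 × 6.022e+08 = 1.45e+08.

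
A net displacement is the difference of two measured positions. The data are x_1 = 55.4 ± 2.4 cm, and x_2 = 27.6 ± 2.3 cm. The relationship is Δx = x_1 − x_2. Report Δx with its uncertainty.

27.8 ± 3.32 cm

Each term contributes (cᵢ δxᵢ)² to (δΔx)²:
  (δx_1)² = 5.76;  (δx_2)² = 5.29
δΔx = √(11.0) = 3.32 cm
Δx = 27.8 cm.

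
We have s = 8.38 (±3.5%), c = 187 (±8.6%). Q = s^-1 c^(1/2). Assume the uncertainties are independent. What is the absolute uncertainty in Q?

0.0905

Q is a product of powers, so relative uncertainties combine in quadrature:
  (-1·δs/s)² = (-1×0.0350)² = 0.00123;  (½·δc/c)² = (0.5×0.0860)² = 0.00185
δQ/Q = √(0.00307) = 0.0554
Q = 1.63, so δQ = 0.0554 × 1.63 = 0.0905.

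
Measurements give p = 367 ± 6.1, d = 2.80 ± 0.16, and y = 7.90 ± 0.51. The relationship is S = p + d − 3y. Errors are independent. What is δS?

6.29

Sums and differences: (δS)² = Σ (cᵢ δxᵢ)².
  (δp)² = 37.2;  (δd)² = 0.0256;  (3·δy)² = 2.34
δS = √(39.6) = 6.29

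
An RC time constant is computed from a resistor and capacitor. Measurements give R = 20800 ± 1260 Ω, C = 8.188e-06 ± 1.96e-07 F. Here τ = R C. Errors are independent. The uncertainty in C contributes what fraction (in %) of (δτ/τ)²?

13.5%

(δτ/τ)² = (1·δR/R)² + (1·δC/C)²
  R term: (1×0.0606)² = 0.00367
  C term: (1×0.0239)² = 0.000573
Total = 0.00424. Share from C = 0.000573/0.00424 = 0.135.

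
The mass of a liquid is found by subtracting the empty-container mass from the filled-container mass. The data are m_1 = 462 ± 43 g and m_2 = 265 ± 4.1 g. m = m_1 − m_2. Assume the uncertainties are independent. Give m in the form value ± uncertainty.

197 ± 43.2 g

For a sum/difference, combine absolute errors in quadrature:
  (δm_1)² = 1850;  (δm_2)² = 16.8
δm = √(1870) = 43.2 g
m = 197 g.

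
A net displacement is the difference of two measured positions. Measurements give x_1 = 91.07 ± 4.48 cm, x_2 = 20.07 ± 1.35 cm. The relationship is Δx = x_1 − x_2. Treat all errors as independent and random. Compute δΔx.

4.68 cm

Sums and differences: (δΔx)² = Σ (cᵢ δxᵢ)².
  (δx_1)² = 20.1;  (δx_2)² = 1.82
δΔx = √(21.9) = 4.68 cm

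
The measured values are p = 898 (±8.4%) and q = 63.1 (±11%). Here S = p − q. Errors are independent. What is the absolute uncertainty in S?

Each term contributes (cᵢ δxᵢ)² to (δS)²:
  (δp)² = 5690;  (δq)² = 48.2
δS = √(5740) = 75.8

75.8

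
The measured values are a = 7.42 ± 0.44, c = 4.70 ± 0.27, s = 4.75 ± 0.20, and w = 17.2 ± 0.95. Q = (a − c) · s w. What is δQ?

Let u = a − c = 2.72. δu = √(δa² + δc²) = √(0.194 + 0.0729) = 0.516, so δu/u = 0.190.
Q is then a monomial in u, s, w:
δQ/Q = √((δu/u)² + (1·δs/s)² + (1·δw/w)²) = √(0.0360 + 0.00177 + 0.00305) = 0.202
Q = 222, so δQ = 0.202 × 222 = 44.9.

44.9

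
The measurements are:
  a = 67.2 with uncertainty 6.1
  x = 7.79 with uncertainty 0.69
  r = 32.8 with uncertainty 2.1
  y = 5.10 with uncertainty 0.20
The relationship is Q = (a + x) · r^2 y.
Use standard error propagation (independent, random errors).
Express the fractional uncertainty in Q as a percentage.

Let u = a + x = 75.0. δu = √(δa² + δx²) = √(37.2 + 0.476) = 6.14, so δu/u = 0.0819.
Q is then a monomial in u, r, y:
δQ/Q = √((δu/u)² + (2·δr/r)² + (1·δy/y)²) = √(0.00670 + 0.0164 + 0.00154) = 0.157

15.7%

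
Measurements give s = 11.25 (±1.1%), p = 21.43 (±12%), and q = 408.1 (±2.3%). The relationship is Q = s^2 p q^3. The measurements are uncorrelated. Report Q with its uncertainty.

(1.843 ± 0.258) × 10^11

Each factor contributes (exponent × relative error)² to (δQ/Q)²:
  (2·δs/s)² = (2×0.0110)² = 0.000484;  (1·δp/p)² = (1×0.120)² = 0.0144;  (3·δq/q)² = (3×0.0230)² = 0.00476
δQ/Q = √(0.0196) = 0.140
Q = 1.843e+11, so δQ = 0.140 × 1.843e+11 = 2.58e+10.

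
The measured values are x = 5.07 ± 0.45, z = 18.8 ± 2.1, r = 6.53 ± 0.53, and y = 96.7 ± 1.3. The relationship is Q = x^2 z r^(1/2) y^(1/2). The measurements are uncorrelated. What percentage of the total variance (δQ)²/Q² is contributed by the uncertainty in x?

69.0%

(δQ/Q)² = (2·δx/x)² + (1·δz/z)² + (½·δr/r)² + (½·δy/y)²
  x term: (2×0.0888)² = 0.0315
  z term: (1×0.112)² = 0.0125
  r term: (0.5×0.0812)² = 0.00165
  y term: (0.5×0.0134)² = 4.52e-05
Total = 0.0457. Share from x = 0.0315/0.0457 = 0.690.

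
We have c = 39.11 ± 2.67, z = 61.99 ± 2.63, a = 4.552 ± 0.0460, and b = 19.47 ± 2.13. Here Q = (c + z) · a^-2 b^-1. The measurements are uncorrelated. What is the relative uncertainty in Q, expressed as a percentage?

11.7%

Let u = c + z = 101.1. δu = √(δc² + δz²) = √(7.13 + 6.92) = 3.75, so δu/u = 0.0371.
Q is then a monomial in u, a, b:
δQ/Q = √((δu/u)² + (-2·δa/a)² + (-1·δb/b)²) = √(0.00137 + 0.000408 + 0.0120) = 0.117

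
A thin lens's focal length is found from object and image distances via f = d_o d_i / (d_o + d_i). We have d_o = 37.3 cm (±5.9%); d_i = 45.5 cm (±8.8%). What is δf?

1.05 cm

∂f/∂d_o = (d_i/(d_o+d_i))² = 0.302;  ∂f/∂d_i = (d_o/(d_o+d_i))² = 0.203
δf = √((∂f/∂d_o · δd_o)² + (∂f/∂d_i · δd_i)²) = √(0.442 + 0.660) = 1.05 cm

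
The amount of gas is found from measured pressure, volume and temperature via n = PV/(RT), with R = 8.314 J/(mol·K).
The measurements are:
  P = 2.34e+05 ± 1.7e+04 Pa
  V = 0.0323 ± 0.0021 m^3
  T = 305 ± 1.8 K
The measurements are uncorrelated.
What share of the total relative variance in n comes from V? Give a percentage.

44.3%

(δn/n)² = (1·δP/P)² + (1·δV/V)² + (-1·δT/T)²
  P term: (1×0.0726)² = 0.00528
  V term: (1×0.0650)² = 0.00423
  T term: (-1×0.00590)² = 3.48e-05
Total = 0.00954. Share from V = 0.00423/0.00954 = 0.443.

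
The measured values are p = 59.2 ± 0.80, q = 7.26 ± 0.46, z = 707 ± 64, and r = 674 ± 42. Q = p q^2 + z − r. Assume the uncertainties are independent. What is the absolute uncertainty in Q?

405

Let w = p·q^2 = 3120. δw/w = √((1·δp/p)² + (2·δq/q)²) = √(0.000183 + 0.0161) = 0.127, so δw = 398.
Q = w + z − r: δQ = √(δw² + δz² + δr²) = √(1.58e+05 + 4100 + 1760) = 405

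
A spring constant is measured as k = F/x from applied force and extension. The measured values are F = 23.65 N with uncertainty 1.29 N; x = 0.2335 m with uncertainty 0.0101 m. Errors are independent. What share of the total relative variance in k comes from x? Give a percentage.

38.6%

(δk/k)² = (1·δF/F)² + (-1·δx/x)²
  F term: (1×0.0545)² = 0.00298
  x term: (-1×0.0433)² = 0.00187
Total = 0.00485. Share from x = 0.00187/0.00485 = 0.386.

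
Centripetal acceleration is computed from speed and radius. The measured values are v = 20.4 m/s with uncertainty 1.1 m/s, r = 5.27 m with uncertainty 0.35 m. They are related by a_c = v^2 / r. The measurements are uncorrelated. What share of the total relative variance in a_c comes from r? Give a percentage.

(δa_c/a_c)² = (2·δv/v)² + (-1·δr/r)²
  v term: (2×0.0539)² = 0.0116
  r term: (-1×0.0664)² = 0.00441
Total = 0.0160. Share from r = 0.00441/0.0160 = 0.275.

27.5%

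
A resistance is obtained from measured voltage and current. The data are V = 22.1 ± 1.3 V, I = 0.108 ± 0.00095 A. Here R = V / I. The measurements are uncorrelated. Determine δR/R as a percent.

Relative error in a monomial: (δR/R)² = Σ (nᵢ · δxᵢ/xᵢ)².
  (1·δV/V)² = (1×0.0588)² = 0.00346;  (-1·δI/I)² = (-1×0.00880)² = 7.74e-05
δR/R = √(0.00354) = 0.0595

5.95%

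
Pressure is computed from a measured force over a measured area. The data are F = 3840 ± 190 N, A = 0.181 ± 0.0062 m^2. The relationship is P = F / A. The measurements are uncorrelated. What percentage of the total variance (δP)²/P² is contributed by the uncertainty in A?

32.4%

(δP/P)² = (1·δF/F)² + (-1·δA/A)²
  F term: (1×0.0495)² = 0.00245
  A term: (-1×0.0343)² = 0.00117
Total = 0.00362. Share from A = 0.00117/0.00362 = 0.324.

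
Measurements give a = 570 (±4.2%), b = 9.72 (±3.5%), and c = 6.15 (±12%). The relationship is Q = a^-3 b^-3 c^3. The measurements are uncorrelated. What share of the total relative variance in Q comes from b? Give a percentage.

7.04%

(δQ/Q)² = (-3·δa/a)² + (-3·δb/b)² + (3·δc/c)²
  a term: (-3×0.0420)² = 0.0159
  b term: (-3×0.0350)² = 0.0110
  c term: (3×0.120)² = 0.130
Total = 0.157. Share from b = 0.0110/0.157 = 0.0704.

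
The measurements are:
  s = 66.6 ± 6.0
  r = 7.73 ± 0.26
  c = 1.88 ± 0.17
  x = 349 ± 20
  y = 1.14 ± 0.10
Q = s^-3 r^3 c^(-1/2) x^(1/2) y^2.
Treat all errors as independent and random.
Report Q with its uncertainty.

Q is a product of powers, so relative uncertainties combine in quadrature:
  (-3·δs/s)² = (-3×0.0901)² = 0.0730;  (3·δr/r)² = (3×0.0336)² = 0.0102;  (−½·δc/c)² = (-0.5×0.0904)² = 0.00204;  (½·δx/x)² = (0.5×0.0573)² = 0.000821;  (2·δy/y)² = (2×0.0877)² = 0.0308
δQ/Q = √(0.117) = 0.342
Q = 0.0277, so δQ = 0.342 × 0.0277 = 0.00946.

0.0277 ± 0.00946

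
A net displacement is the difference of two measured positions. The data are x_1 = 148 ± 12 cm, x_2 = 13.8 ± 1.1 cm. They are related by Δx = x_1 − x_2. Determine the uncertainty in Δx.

12.1 cm

For a sum/difference, combine absolute errors in quadrature:
  (δx_1)² = 144;  (δx_2)² = 1.21
δΔx = √(145) = 12.1 cm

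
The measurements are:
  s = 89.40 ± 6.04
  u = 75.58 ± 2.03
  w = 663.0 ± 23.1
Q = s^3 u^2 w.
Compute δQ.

Q is a product of powers, so relative uncertainties combine in quadrature:
  (3·δs/s)² = (3×0.0676)² = 0.0411;  (2·δu/u)² = (2×0.0269)² = 0.00289;  (1·δw/w)² = (1×0.0348)² = 0.00121
δQ/Q = √(0.0452) = 0.213
Q = 2.706e+12, so δQ = 0.213 × 2.706e+12 = 5.75e+11.

5.75e+11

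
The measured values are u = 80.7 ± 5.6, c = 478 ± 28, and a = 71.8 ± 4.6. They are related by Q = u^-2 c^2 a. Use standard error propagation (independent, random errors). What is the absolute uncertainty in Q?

Relative error in a monomial: (δQ/Q)² = Σ (nᵢ · δxᵢ/xᵢ)².
  (-2·δu/u)² = (-2×0.0694)² = 0.0193;  (2·δc/c)² = (2×0.0586)² = 0.0137;  (1·δa/a)² = (1×0.0641)² = 0.00410
δQ/Q = √(0.0371) = 0.193
Q = 2520, so δQ = 0.193 × 2520 = 485.

485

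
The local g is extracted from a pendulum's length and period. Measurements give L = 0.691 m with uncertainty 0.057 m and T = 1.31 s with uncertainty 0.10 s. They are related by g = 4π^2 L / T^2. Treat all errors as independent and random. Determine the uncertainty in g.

2.76 m/s^2

Since g is a product/quotient, work with relative uncertainties:
  (1·δL/L)² = (1×0.0825)² = 0.00680;  (-2·δT/T)² = (-2×0.0763)² = 0.0233
δg/g = √(0.0301) = 0.174
g = 15.9 m/s^2, so δg = 0.174 × 15.9 = 2.76 m/s^2.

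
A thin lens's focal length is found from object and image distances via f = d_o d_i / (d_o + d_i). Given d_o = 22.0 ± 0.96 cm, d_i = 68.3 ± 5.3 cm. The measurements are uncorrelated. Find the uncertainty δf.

∂f/∂d_o = (d_i/(d_o+d_i))² = 0.572;  ∂f/∂d_i = (d_o/(d_o+d_i))² = 0.0594
δf = √((∂f/∂d_o · δd_o)² + (∂f/∂d_i · δd_i)²) = √(0.302 + 0.0990) = 0.633 cm

0.633 cm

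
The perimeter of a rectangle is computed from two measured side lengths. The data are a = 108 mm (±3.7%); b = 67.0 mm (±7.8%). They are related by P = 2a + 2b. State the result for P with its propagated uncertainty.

Each term contributes (cᵢ δxᵢ)² to (δP)²:
  (2·δa)² = 63.9;  (2·δb)² = 109
δP = √(173) = 13.2 mm
P = 350 mm.

350 ± 13.2 mm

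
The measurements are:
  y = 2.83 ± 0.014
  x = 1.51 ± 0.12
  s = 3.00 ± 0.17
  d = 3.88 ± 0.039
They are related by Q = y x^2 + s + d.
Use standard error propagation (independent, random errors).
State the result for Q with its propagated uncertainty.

13.3 ± 1.04

Let p = y·x^2 = 6.45. δp/p = √((1·δy/y)² + (2·δx/x)²) = √(2.45e-05 + 0.0253) = 0.159, so δp = 1.03.
Q = p + s + d: δQ = √(δp² + δs² + δd²) = √(1.05 + 0.0289 + 0.00152) = 1.04
Q = 13.3.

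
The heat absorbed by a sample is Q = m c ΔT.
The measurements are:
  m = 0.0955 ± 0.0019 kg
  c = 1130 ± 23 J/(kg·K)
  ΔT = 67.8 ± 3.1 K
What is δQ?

For a monomial Q ∝ m, c, ΔT, fractional errors add in quadrature:
  (1·δm/m)² = (1×0.0199)² = 0.000396;  (1·δc/c)² = (1×0.0204)² = 0.000414;  (1·δΔT/ΔT)² = (1×0.0457)² = 0.00209
δQ/Q = √(0.00290) = 0.0539
Q = 7320 J, so δQ = 0.0539 × 7320 = 394 J.

394 J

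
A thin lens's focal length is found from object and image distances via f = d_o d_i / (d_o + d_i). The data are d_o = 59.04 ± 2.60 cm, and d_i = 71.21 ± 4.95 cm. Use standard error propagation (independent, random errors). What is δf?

1.28 cm

∂f/∂d_o = (d_i/(d_o+d_i))² = 0.299;  ∂f/∂d_i = (d_o/(d_o+d_i))² = 0.205
δf = √((∂f/∂d_o · δd_o)² + (∂f/∂d_i · δd_i)²) = √(0.604 + 1.03) = 1.28 cm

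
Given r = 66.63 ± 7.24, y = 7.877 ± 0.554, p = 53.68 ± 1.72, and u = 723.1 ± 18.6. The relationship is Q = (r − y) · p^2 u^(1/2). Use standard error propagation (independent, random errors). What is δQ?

Let w = r − y = 58.75. δw = √(δr² + δy²) = √(52.4 + 0.307) = 7.26, so δw/w = 0.124.
Q is then a monomial in w, p, u:
δQ/Q = √((δw/w)² + (2·δp/p)² + (½·δu/u)²) = √(0.0153 + 0.00411 + 0.000165) = 0.140
Q = 4.553e+06, so δQ = 0.140 × 4.553e+06 = 6.36e+05.

6.36e+05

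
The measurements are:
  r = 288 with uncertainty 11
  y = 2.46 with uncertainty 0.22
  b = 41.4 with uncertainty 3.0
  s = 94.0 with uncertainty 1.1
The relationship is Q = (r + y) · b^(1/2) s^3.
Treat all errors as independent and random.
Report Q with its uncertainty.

Let u = r + y = 290. δu = √(δr² + δy²) = √(121 + 0.0484) = 11.0, so δu/u = 0.0379.
Q is then a monomial in u, b, s:
δQ/Q = √((δu/u)² + (½·δb/b)² + (3·δs/s)²) = √(0.00143 + 0.00131 + 0.00123) = 0.0631
Q = 1.55e+09, so δQ = 0.0631 × 1.55e+09 = 9.79e+07.

(1.55 ± 0.0979) × 10^9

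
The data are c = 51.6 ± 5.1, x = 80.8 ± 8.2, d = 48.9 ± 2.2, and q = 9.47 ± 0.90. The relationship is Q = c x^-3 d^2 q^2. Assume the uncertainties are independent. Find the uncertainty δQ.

Since Q is a product/quotient, work with relative uncertainties:
  (1·δc/c)² = (1×0.0988)² = 0.00977;  (-3·δx/x)² = (-3×0.101)² = 0.0927;  (2·δd/d)² = (2×0.0450)² = 0.00810;  (2·δq/q)² = (2×0.0950)² = 0.0361
δQ/Q = √(0.147) = 0.383
Q = 21.0, so δQ = 0.383 × 21.0 = 8.03.

8.03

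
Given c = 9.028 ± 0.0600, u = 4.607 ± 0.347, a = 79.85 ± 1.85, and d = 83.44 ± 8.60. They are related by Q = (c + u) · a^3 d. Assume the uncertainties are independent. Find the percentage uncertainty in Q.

Let w = c + u = 13.64. δw = √(δc² + δu²) = √(0.00360 + 0.120) = 0.352, so δw/w = 0.0258.
Q is then a monomial in w, a, d:
δQ/Q = √((δw/w)² + (3·δa/a)² + (1·δd/d)²) = √(0.000667 + 0.00483 + 0.0106) = 0.127

12.7%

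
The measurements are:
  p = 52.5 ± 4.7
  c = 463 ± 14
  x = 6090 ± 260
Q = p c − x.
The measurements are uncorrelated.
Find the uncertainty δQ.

Let w = p·c = 24300. δw/w = √((1·δp/p)² + (1·δc/c)²) = √(0.00801 + 0.000914) = 0.0945, so δw = 2300.
Q = w − x: δQ = √(δw² + δx²) = √(5.28e+06 + 67600) = 2310

2310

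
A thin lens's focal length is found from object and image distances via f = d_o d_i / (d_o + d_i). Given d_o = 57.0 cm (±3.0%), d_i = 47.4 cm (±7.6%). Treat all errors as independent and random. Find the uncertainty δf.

1.13 cm

∂f/∂d_o = (d_i/(d_o+d_i))² = 0.206;  ∂f/∂d_i = (d_o/(d_o+d_i))² = 0.298
δf = √((∂f/∂d_o · δd_o)² + (∂f/∂d_i · δd_i)²) = √(0.124 + 1.15) = 1.13 cm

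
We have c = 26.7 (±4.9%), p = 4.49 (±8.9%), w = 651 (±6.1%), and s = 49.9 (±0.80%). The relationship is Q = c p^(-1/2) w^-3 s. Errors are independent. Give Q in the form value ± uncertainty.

(2.28 ± 0.444) × 10^-6

For a monomial Q ∝ c, p^(-1/2), w^-3, s, fractional errors add in quadrature:
  (1·δc/c)² = (1×0.0490)² = 0.00240;  (−½·δp/p)² = (-0.5×0.0890)² = 0.00198;  (-3·δw/w)² = (-3×0.0610)² = 0.0335;  (1·δs/s)² = (1×0.00800)² = 6.4e-05
δQ/Q = √(0.0379) = 0.195
Q = 2.28e-06, so δQ = 0.195 × 2.28e-06 = 4.44e-07.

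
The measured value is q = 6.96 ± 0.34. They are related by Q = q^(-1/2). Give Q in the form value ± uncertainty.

0.379 ± 0.00926

Q ∝ q^(-1/2), so δQ/Q = |−½| · δq/q = 0.5 × 0.0489 = 0.0244.
Q = 0.379, so δQ = 0.0244 × 0.379 = 0.00926.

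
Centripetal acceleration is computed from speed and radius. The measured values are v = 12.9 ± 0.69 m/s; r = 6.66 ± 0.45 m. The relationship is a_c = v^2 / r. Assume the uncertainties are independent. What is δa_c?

For a monomial a_c ∝ v^2, r^-1, fractional errors add in quadrature:
  (2·δv/v)² = (2×0.0535)² = 0.0114;  (-1·δr/r)² = (-1×0.0676)² = 0.00457
δa_c/a_c = √(0.0160) = 0.127
a_c = 25.0 m/s^2, so δa_c = 0.127 × 25.0 = 3.16 m/s^2.

3.16 m/s^2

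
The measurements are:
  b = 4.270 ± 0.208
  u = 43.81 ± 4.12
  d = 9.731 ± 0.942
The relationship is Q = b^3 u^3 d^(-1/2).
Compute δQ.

6.74e+05

Relative error in a monomial: (δQ/Q)² = Σ (nᵢ · δxᵢ/xᵢ)².
  (3·δb/b)² = (3×0.0487)² = 0.0214;  (3·δu/u)² = (3×0.0940)² = 0.0796;  (−½·δd/d)² = (-0.5×0.0968)² = 0.00234
δQ/Q = √(0.103) = 0.321
Q = 2.099e+06, so δQ = 0.321 × 2.099e+06 = 6.74e+05.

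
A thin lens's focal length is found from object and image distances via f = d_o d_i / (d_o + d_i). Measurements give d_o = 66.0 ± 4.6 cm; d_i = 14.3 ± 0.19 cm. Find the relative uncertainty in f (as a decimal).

∂f/∂d_o = (d_i/(d_o+d_i))² = 0.0317;  ∂f/∂d_i = (d_o/(d_o+d_i))² = 0.676
δf = √((∂f/∂d_o · δd_o)² + (∂f/∂d_i · δd_i)²) = √(0.0213 + 0.0165) = 0.194 cm
f = 11.8 cm, so δf/f = 0.194/11.8 = 0.0165.

0.0165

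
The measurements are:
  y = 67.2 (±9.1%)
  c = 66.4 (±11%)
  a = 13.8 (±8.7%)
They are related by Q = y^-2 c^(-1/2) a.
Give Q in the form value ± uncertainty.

Since Q is a product/quotient, work with relative uncertainties:
  (-2·δy/y)² = (-2×0.0910)² = 0.0331;  (−½·δc/c)² = (-0.5×0.110)² = 0.00302;  (1·δa/a)² = (1×0.0870)² = 0.00757
δQ/Q = √(0.0437) = 0.209
Q = 0.000375, so δQ = 0.209 × 0.000375 = 7.84e-05.

(3.75 ± 0.784) × 10^-4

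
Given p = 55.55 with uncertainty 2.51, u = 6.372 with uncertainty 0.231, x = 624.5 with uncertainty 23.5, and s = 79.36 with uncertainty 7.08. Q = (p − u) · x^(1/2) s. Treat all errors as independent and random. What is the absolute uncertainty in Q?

Let w = p − u = 49.18. δw = √(δp² + δu²) = √(6.30 + 0.0534) = 2.52, so δw/w = 0.0513.
Q is then a monomial in w, x, s:
δQ/Q = √((δw/w)² + (½·δx/x)² + (1·δs/s)²) = √(0.00263 + 0.000354 + 0.00796) = 0.105
Q = 97530, so δQ = 0.105 × 97530 = 10200.

10200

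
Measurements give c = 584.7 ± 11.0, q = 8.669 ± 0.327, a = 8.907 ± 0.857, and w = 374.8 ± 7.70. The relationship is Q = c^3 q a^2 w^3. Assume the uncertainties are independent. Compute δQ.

Products/powers → add relative errors in quadrature, weighted by exponent:
  (3·δc/c)² = (3×0.0188)² = 0.00319;  (1·δq/q)² = (1×0.0377)² = 0.00142;  (2·δa/a)² = (2×0.0962)² = 0.0370;  (3·δw/w)² = (3×0.0205)² = 0.00380
δQ/Q = √(0.0454) = 0.213
Q = 7.238e+18, so δQ = 0.213 × 7.238e+18 = 1.54e+18.

1.54e+18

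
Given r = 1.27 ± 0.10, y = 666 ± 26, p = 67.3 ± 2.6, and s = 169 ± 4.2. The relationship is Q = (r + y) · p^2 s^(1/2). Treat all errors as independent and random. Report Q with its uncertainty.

(3.93 ± 0.343) × 10^7

Let u = r + y = 667. δu = √(δr² + δy²) = √(0.0100 + 676) = 26.0, so δu/u = 0.0390.
Q is then a monomial in u, p, s:
δQ/Q = √((δu/u)² + (2·δp/p)² + (½·δs/s)²) = √(0.00152 + 0.00597 + 0.000154) = 0.0874
Q = 3.93e+07, so δQ = 0.0874 × 3.93e+07 = 3.43e+06.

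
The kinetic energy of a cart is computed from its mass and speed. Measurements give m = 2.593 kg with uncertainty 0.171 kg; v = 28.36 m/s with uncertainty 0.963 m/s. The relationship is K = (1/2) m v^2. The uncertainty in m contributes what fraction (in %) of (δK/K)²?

(δK/K)² = (1·δm/m)² + (2·δv/v)²
  m term: (1×0.0659)² = 0.00435
  v term: (2×0.0340)² = 0.00461
Total = 0.00896. Share from m = 0.00435/0.00896 = 0.485.

48.5%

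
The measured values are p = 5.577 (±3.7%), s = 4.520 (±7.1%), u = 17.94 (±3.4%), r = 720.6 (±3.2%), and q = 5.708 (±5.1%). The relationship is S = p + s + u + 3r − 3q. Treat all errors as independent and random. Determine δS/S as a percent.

Absolute uncertainties add in quadrature for a linear combination:
  (δp)² = 0.0426;  (δs)² = 0.103;  (δu)² = 0.372;  (3·δr)² = 4790;  (3·δq)² = 0.763
δS = √(4790) = 69.2
S = 2173, so δS/S = 69.2/2173 = 0.0318.

3.18%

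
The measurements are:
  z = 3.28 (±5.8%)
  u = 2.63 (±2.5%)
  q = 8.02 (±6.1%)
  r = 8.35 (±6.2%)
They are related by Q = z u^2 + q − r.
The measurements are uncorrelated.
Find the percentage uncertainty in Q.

8.40%

Let p = z·u^2 = 22.7. δp/p = √((1·δz/z)² + (2·δu/u)²) = √(0.00336 + 0.00250) = 0.0766, so δp = 1.74.
Q = p + q − r: δQ = √(δp² + δq² + δr²) = √(3.02 + 0.239 + 0.268) = 1.88
Q = 22.4, so δQ/Q = 1.88/22.4 = 0.0840.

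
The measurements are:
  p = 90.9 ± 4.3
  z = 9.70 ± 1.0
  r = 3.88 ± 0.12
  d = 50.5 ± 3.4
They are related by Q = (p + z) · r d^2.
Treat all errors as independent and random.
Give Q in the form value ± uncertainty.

Let u = p + z = 101. δu = √(δp² + δz²) = √(18.5 + 1.00) = 4.41, so δu/u = 0.0439.
Q is then a monomial in u, r, d:
δQ/Q = √((δu/u)² + (1·δr/r)² + (2·δd/d)²) = √(0.00193 + 0.000957 + 0.0181) = 0.145
Q = 9.95e+05, so δQ = 0.145 × 9.95e+05 = 1.44e+05.

(9.95 ± 1.44) × 10^5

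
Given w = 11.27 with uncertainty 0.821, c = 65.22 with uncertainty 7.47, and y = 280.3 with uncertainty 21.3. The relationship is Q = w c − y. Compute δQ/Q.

0.224

Let p = w·c = 735.0. δp/p = √((1·δw/w)² + (1·δc/c)²) = √(0.00531 + 0.0131) = 0.136, so δp = 99.8.
Q = p − y: δQ = √(δp² + δy²) = √(9950 + 454) = 102
Q = 454.7, so δQ/Q = 102/454.7 = 0.224.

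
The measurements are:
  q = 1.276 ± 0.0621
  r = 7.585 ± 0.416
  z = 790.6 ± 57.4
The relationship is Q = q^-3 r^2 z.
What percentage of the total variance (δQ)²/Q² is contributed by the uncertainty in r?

(δQ/Q)² = (-3·δq/q)² + (2·δr/r)² + (1·δz/z)²
  q term: (-3×0.0487)² = 0.0213
  r term: (2×0.0548)² = 0.0120
  z term: (1×0.0726)² = 0.00527
Total = 0.0386. Share from r = 0.0120/0.0386 = 0.312.

31.2%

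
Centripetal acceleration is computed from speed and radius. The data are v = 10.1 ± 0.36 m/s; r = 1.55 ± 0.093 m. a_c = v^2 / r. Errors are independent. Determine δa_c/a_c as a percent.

a_c is a product of powers, so relative uncertainties combine in quadrature:
  (2·δv/v)² = (2×0.0356)² = 0.00508;  (-1·δr/r)² = (-1×0.0600)² = 0.00360
δa_c/a_c = √(0.00868) = 0.0932

9.32%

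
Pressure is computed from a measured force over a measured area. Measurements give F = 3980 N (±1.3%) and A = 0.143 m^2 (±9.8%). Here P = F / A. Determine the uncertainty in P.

Products/powers → add relative errors in quadrature, weighted by exponent:
  (1·δF/F)² = (1×0.0130)² = 0.000169;  (-1·δA/A)² = (-1×0.0980)² = 0.00960
δP/P = √(0.00977) = 0.0989
P = 27800 Pa, so δP = 0.0989 × 27800 = 2750 Pa.

2750 Pa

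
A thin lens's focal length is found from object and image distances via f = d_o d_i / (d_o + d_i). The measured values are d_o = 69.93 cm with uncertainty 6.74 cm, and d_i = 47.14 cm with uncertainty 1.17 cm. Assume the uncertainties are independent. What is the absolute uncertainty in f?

∂f/∂d_o = (d_i/(d_o+d_i))² = 0.162;  ∂f/∂d_i = (d_o/(d_o+d_i))² = 0.357
δf = √((∂f/∂d_o · δd_o)² + (∂f/∂d_i · δd_i)²) = √(1.19 + 0.174) = 1.17 cm

1.17 cm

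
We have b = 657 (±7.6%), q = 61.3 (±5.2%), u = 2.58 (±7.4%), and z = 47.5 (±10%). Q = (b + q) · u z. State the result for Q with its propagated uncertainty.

Let w = b + q = 718. δw = √(δb² + δq²) = √(2490 + 10.2) = 50.0, so δw/w = 0.0697.
Q is then a monomial in w, u, z:
δQ/Q = √((δw/w)² + (1·δu/u)² + (1·δz/z)²) = √(0.00485 + 0.00548 + 0.0100) = 0.143
Q = 88000, so δQ = 0.143 × 88000 = 12600.

88000 ± 12600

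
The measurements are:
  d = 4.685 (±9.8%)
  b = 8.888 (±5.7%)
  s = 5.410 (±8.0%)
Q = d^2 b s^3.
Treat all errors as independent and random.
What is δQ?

Each factor contributes (exponent × relative error)² to (δQ/Q)²:
  (2·δd/d)² = (2×0.0980)² = 0.0384;  (1·δb/b)² = (1×0.0570)² = 0.00325;  (3·δs/s)² = (3×0.0800)² = 0.0576
δQ/Q = √(0.0993) = 0.315
Q = 30890, so δQ = 0.315 × 30890 = 9730.

9730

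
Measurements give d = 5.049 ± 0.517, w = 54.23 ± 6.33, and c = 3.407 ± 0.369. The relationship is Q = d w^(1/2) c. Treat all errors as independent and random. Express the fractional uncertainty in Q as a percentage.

Relative error in a monomial: (δQ/Q)² = Σ (nᵢ · δxᵢ/xᵢ)².
  (1·δd/d)² = (1×0.102)² = 0.0105;  (½·δw/w)² = (0.5×0.117)² = 0.00341;  (1·δc/c)² = (1×0.108)² = 0.0117
δQ/Q = √(0.0256) = 0.160

16.0%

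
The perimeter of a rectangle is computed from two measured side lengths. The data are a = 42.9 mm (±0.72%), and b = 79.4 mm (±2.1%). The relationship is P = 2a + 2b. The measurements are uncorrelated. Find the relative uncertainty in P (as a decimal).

Sums and differences: (δP)² = Σ (cᵢ δxᵢ)².
  (2·δa)² = 0.382;  (2·δb)² = 11.1
δP = √(11.5) = 3.39 mm
P = 245 mm, so δP/P = 3.39/245 = 0.0139.

0.0139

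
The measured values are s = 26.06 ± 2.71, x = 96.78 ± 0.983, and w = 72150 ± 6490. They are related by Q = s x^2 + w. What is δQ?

Let p = s·x^2 = 244100. δp/p = √((1·δs/s)² + (2·δx/x)²) = √(0.0108 + 0.000413) = 0.106, so δp = 25900.
Q = p + w: δQ = √(δp² + δw²) = √(6.69e+08 + 4.21e+07) = 26700

26700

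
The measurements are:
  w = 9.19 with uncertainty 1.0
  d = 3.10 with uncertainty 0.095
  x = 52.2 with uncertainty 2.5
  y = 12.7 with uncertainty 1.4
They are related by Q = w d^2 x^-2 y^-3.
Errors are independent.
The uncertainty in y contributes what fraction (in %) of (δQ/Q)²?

81.5%

(δQ/Q)² = (1·δw/w)² + (2·δd/d)² + (-2·δx/x)² + (-3·δy/y)²
  w term: (1×0.109)² = 0.0118
  d term: (2×0.0306)² = 0.00376
  x term: (-2×0.0479)² = 0.00917
  y term: (-3×0.110)² = 0.109
Total = 0.134. Share from y = 0.109/0.134 = 0.815.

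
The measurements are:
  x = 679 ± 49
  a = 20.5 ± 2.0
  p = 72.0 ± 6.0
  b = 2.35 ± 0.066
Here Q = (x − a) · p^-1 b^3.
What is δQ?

Let u = x − a = 658. δu = √(δx² + δa²) = √(2400 + 4.00) = 49.0, so δu/u = 0.0745.
Q is then a monomial in u, p, b:
δQ/Q = √((δu/u)² + (-1·δp/p)² + (3·δb/b)²) = √(0.00555 + 0.00694 + 0.00710) = 0.140
Q = 119, so δQ = 0.140 × 119 = 16.6.

16.6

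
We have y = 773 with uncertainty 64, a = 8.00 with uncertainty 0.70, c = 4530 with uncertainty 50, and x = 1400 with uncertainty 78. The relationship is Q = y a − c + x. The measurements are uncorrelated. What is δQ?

Let p = y·a = 6180. δp/p = √((1·δy/y)² + (1·δa/a)²) = √(0.00685 + 0.00766) = 0.120, so δp = 745.
Q = p − c + x: δQ = √(δp² + δc² + δx²) = √(5.55e+05 + 2500 + 6080) = 751

751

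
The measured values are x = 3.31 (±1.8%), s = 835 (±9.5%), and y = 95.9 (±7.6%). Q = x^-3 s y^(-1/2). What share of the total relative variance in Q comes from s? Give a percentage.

(δQ/Q)² = (-3·δx/x)² + (1·δs/s)² + (−½·δy/y)²
  x term: (-3×0.0180)² = 0.00292
  s term: (1×0.0950)² = 0.00903
  y term: (-0.5×0.0760)² = 0.00144
Total = 0.0134. Share from s = 0.00903/0.0134 = 0.674.

67.4%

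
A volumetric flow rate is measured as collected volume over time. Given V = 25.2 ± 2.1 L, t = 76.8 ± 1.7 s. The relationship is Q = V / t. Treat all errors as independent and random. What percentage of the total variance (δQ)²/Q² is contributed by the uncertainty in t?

6.59%

(δQ/Q)² = (1·δV/V)² + (-1·δt/t)²
  V term: (1×0.0833)² = 0.00694
  t term: (-1×0.0221)² = 0.000490
Total = 0.00743. Share from t = 0.000490/0.00743 = 0.0659.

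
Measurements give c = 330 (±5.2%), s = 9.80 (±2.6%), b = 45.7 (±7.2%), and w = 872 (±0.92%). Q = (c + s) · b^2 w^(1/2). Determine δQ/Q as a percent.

Let u = c + s = 340. δu = √(δc² + δs²) = √(294 + 0.0649) = 17.2, so δu/u = 0.0505.
Q is then a monomial in u, b, w:
δQ/Q = √((δu/u)² + (2·δb/b)² + (½·δw/w)²) = √(0.00255 + 0.0207 + 2.12e-05) = 0.153

15.3%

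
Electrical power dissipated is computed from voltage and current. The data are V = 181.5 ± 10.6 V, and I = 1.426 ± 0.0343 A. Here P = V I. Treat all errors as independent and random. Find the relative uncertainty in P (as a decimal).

0.0632

Each factor contributes (exponent × relative error)² to (δP/P)²:
  (1·δV/V)² = (1×0.0584)² = 0.00341;  (1·δI/I)² = (1×0.0241)² = 0.000579
δP/P = √(0.00399) = 0.0632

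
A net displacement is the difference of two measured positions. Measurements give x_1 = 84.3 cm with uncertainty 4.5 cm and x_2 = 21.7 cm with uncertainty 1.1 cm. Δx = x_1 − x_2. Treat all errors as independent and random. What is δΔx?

4.63 cm

Δx is a linear combination, so absolute uncertainties add in quadrature:
  (δx_1)² = 20.2;  (δx_2)² = 1.21
δΔx = √(21.5) = 4.63 cm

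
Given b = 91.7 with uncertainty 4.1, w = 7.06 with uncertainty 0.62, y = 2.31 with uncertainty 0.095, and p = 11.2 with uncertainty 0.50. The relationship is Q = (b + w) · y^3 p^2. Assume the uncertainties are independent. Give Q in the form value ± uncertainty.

Let u = b + w = 98.8. δu = √(δb² + δw²) = √(16.8 + 0.384) = 4.15, so δu/u = 0.0420.
Q is then a monomial in u, y, p:
δQ/Q = √((δu/u)² + (3·δy/y)² + (2·δp/p)²) = √(0.00176 + 0.0152 + 0.00797) = 0.158
Q = 1.53e+05, so δQ = 0.158 × 1.53e+05 = 24100.

(1.53 ± 0.241) × 10^5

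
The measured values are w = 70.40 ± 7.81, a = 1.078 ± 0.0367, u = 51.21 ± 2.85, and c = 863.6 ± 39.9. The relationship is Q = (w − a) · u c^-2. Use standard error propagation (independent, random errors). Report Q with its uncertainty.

0.004760 ± 0.000742

Let h = w − a = 69.32. δh = √(δw² + δa²) = √(61.0 + 0.00135) = 7.81, so δh/h = 0.113.
Q is then a monomial in h, u, c:
δQ/Q = √((δh/h)² + (1·δu/u)² + (-2·δc/c)²) = √(0.0127 + 0.00310 + 0.00854) = 0.156
Q = 0.004760, so δQ = 0.156 × 0.004760 = 0.000742.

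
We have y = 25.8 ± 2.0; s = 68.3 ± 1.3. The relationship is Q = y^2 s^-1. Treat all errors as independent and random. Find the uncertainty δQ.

1.52

Since Q is a product/quotient, work with relative uncertainties:
  (2·δy/y)² = (2×0.0775)² = 0.0240;  (-1·δs/s)² = (-1×0.0190)² = 0.000362
δQ/Q = √(0.0244) = 0.156
Q = 9.75, so δQ = 0.156 × 9.75 = 1.52.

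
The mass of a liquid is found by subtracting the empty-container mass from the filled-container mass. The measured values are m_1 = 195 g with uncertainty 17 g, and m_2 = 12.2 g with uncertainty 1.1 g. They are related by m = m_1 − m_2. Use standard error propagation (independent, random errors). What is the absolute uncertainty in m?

Each term contributes (cᵢ δxᵢ)² to (δm)²:
  (δm_1)² = 289;  (δm_2)² = 1.21
δm = √(290) = 17.0 g

17.0 g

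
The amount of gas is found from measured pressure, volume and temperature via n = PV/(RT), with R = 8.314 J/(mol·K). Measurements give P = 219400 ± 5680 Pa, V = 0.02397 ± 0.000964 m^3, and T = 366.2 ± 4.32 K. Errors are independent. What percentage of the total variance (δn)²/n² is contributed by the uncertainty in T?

(δn/n)² = (1·δP/P)² + (1·δV/V)² + (-1·δT/T)²
  P term: (1×0.0259)² = 0.000670
  V term: (1×0.0402)² = 0.00162
  T term: (-1×0.0118)² = 0.000139
Total = 0.00243. Share from T = 0.000139/0.00243 = 0.0573.

5.73%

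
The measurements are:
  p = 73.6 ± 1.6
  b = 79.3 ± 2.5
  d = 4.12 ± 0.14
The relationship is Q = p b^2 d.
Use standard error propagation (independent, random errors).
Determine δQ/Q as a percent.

7.49%

Relative error in a monomial: (δQ/Q)² = Σ (nᵢ · δxᵢ/xᵢ)².
  (1·δp/p)² = (1×0.0217)² = 0.000473;  (2·δb/b)² = (2×0.0315)² = 0.00398;  (1·δd/d)² = (1×0.0340)² = 0.00115
δQ/Q = √(0.00560) = 0.0749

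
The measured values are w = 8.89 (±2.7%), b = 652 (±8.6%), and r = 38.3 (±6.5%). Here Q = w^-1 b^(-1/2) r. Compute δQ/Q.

For a monomial Q ∝ w^-1, b^(-1/2), r, fractional errors add in quadrature:
  (-1·δw/w)² = (-1×0.0270)² = 0.000729;  (−½·δb/b)² = (-0.5×0.0860)² = 0.00185;  (1·δr/r)² = (1×0.0650)² = 0.00423
δQ/Q = √(0.00680) = 0.0825

0.0825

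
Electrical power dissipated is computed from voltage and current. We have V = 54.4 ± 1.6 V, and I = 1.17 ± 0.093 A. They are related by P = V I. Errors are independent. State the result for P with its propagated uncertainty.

63.6 ± 5.39 W

Products/powers → add relative errors in quadrature, weighted by exponent:
  (1·δV/V)² = (1×0.0294)² = 0.000865;  (1·δI/I)² = (1×0.0795)² = 0.00632
δP/P = √(0.00718) = 0.0848
P = 63.6 W, so δP = 0.0848 × 63.6 = 5.39 W.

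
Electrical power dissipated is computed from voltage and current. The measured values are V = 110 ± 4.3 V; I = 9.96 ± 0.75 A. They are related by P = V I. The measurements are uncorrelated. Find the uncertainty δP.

P is a product of powers, so relative uncertainties combine in quadrature:
  (1·δV/V)² = (1×0.0391)² = 0.00153;  (1·δI/I)² = (1×0.0753)² = 0.00567
δP/P = √(0.00720) = 0.0848
P = 1100 W, so δP = 0.0848 × 1100 = 93.0 W.

93.0 W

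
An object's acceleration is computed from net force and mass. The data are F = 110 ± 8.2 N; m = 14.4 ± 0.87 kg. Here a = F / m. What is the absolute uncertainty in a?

For a monomial a ∝ F, m^-1, fractional errors add in quadrature:
  (1·δF/F)² = (1×0.0745)² = 0.00556;  (-1·δm/m)² = (-1×0.0604)² = 0.00365
δa/a = √(0.00921) = 0.0960
a = 7.64 m/s^2, so δa = 0.0960 × 7.64 = 0.733 m/s^2.

0.733 m/s^2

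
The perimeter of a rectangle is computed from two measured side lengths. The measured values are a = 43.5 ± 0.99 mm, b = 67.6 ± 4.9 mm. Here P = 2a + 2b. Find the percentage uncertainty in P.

4.50%

For a sum/difference, combine absolute errors in quadrature:
  (2·δa)² = 3.92;  (2·δb)² = 96.0
δP = √(100.0) = 10.00 mm
P = 222 mm, so δP/P = 10.00/222 = 0.0450.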